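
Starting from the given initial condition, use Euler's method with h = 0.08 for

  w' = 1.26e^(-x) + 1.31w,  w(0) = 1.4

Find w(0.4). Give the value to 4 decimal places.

Euler: w_{n+1} = w_n + h·f(x_n, w_n).
x=0.000000, w=1.400000: f=3.094000 → w ← 1.400000 + 0.08·3.094000 = 1.647520
x=0.080000, w=1.647520: f=3.321378 → w ← 1.647520 + 0.08·3.321378 = 1.913230
x=0.160000, w=1.913230: f=3.580033 → w ← 1.913230 + 0.08·3.580033 = 2.199633
x=0.240000, w=2.199633: f=3.872670 → w ← 2.199633 + 0.08·3.872670 = 2.509446
x=0.320000, w=2.509446: f=4.202323 → w ← 2.509446 + 0.08·4.202323 = 2.845632
w(0.4) ≈ 2.8456

2.8456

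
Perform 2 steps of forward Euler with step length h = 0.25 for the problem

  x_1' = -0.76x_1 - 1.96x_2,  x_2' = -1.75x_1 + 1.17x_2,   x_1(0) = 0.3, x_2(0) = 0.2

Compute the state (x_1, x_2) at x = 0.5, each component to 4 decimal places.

Euler on (x_1,x_2): x_1_{n+1} = x_1_n + h·x_1', x_2_{n+1} = x_2_n + h·x_2'.
0.000000: (0.300000, 0.200000); f=(-0.620000, -0.291000) → (0.145000, 0.127250)
0.250000: (0.145000, 0.127250); f=(-0.359610, -0.104867) → (0.055097, 0.101033)
(x_1(0.5), x_2(0.5)) ≈ (0.0551, 0.1010)

0.0551, 0.1010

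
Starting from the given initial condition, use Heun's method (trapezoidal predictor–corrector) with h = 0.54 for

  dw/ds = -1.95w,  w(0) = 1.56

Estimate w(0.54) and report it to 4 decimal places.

Heun: k1 = f(s_n, w_n); k2 = f(s_n + h, w_n + h·k1); w_{n+1} = w_n + (h/2)·(k1 + k2).
s=0.000000, w=1.560000:
  k1 = f(0.000000, 1.560000) = -3.042000
  k2 = f(0.540000, -0.082680) = 0.161226
  w ← 1.560000 + (0.54/2)·(-3.042000 + 0.161226) = 0.782191
w(0.54) ≈ 0.7822

0.7822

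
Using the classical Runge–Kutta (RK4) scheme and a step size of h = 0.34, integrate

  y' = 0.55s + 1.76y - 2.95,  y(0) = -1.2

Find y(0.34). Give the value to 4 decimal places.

-3.5150

RK4: k1 = f(s_n, y_n); k2 = f(s_n + h/2, y_n + (h/2)·k1); k3 = f(s_n + h/2, y_n + (h/2)·k2); k4 = f(s_n + h, y_n + h·k3); y_{n+1} = y_n + (h/6)·(k1 + 2k2 + 2k3 + k4).
s=0.000000, y=-1.200000:
  k1 = f(0.000000, -1.200000) = -5.062000
  k2 = f(0.170000, -2.060540) = -6.483050
  k3 = f(0.170000, -2.302119) = -6.908229
  k4 = f(0.340000, -3.548798) = -9.008884
  y ← -1.200000 + (0.34/6)·(k1 + 2k2 + 2k3 + k4) = -3.515028
y(0.34) ≈ -3.5150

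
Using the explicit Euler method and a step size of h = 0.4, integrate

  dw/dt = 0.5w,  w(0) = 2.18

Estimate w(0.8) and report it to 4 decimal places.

3.1392

Euler: w_{n+1} = w_n + h·f(t_n, w_n).
t=0.000000, w=2.180000: f=1.090000 → w ← 2.180000 + 0.4·1.090000 = 2.616000
t=0.400000, w=2.616000: f=1.308000 → w ← 2.616000 + 0.4·1.308000 = 3.139200
w(0.8) ≈ 3.1392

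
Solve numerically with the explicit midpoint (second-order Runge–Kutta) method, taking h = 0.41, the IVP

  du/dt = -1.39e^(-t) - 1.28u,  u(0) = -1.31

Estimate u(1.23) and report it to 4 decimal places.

Midpoint: k1 = f(t_n, u_n); k2 = f(t_n + h/2, u_n + (h/2)·k1); u_{n+1} = u_n + h·k2.
t=0.000000, u=-1.310000:
  k1 = f(0.000000, -1.310000) = 0.286800
  k2 = f(0.205000, -1.251206) = 0.469184
  u ← -1.310000 + 0.41·0.469184 = -1.117635
t=0.410000, u=-1.117635:
  k1 = f(0.410000, -1.117635) = 0.508098
  k2 = f(0.615000, -1.013474) = 0.545756
  u ← -1.117635 + 0.41·0.545756 = -0.893874
t=0.820000, u=-0.893874:
  k1 = f(0.820000, -0.893874) = 0.531959
  k2 = f(1.025000, -0.784823) = 0.505846
  u ← -0.893874 + 0.41·0.505846 = -0.686478
u(1.23) ≈ -0.6865

-0.6865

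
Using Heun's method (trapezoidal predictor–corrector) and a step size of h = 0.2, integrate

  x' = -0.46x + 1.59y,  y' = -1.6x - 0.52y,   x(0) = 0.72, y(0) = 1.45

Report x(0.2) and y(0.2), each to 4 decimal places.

Heun on (x,y): k1 = f(t_n, state_n); k2 = f(t_n + h, state_n + h·k1); state_{n+1} = state_n + (h/2)·(k1 + k2).
0.000000: (0.720000, 1.450000)
  k1 = (1.974300, -1.906000)
  predictor → (1.114860, 1.068800)
  k2 = (1.186556, -2.339552)
  → (1.036086, 1.025445)
(x(0.2), y(0.2)) ≈ (1.0361, 1.0254)

1.0361, 1.0254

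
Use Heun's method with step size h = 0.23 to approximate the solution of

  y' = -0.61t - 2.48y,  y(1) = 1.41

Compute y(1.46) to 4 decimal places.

0.2862

Heun: k1 = f(t_n, y_n); k2 = f(t_n + h, y_n + h·k1); y_{n+1} = y_n + (h/2)·(k1 + k2).
t=1.000000, y=1.410000:
  k1 = f(1.000000, 1.410000) = -4.106800
  k2 = f(1.230000, 0.465436) = -1.904581
  y ← 1.410000 + (0.23/2)·(-4.106800 + (-1.904581)) = 0.718691
t=1.230000, y=0.718691:
  k1 = f(1.230000, 0.718691) = -2.532654
  k2 = f(1.460000, 0.136181) = -1.228328
  y ← 0.718691 + (0.23/2)·(-2.532654 + (-1.228328)) = 0.286178
y(1.46) ≈ 0.2862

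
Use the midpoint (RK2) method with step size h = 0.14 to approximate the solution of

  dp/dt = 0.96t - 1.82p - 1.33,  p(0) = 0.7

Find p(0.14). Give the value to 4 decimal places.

0.3913

Midpoint: k1 = f(t_n, p_n); k2 = f(t_n + h/2, p_n + (h/2)·k1); p_{n+1} = p_n + h·k2.
t=0.000000, p=0.700000:
  k1 = f(0.000000, 0.700000) = -2.604000
  k2 = f(0.070000, 0.517720) = -2.205050
  p ← 0.700000 + 0.14·(-2.205050) = 0.391293
p(0.14) ≈ 0.3913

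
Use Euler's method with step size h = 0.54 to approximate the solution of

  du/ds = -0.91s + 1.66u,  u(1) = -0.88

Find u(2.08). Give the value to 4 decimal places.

Euler: u_{n+1} = u_n + h·f(s_n, u_n).
s=1.000000, u=-0.880000: f=-2.370800 → u ← -0.880000 + 0.54·(-2.370800) = -2.160232
s=1.540000, u=-2.160232: f=-4.987385 → u ← -2.160232 + 0.54·(-4.987385) = -4.853420
u(2.08) ≈ -4.8534

-4.8534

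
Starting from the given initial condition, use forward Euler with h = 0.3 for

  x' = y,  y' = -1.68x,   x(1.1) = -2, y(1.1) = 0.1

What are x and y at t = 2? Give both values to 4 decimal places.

Euler on (x,y): x_{n+1} = x_n + h·x', y_{n+1} = y_n + h·y'.
1.100000: (-2.000000, 0.100000); f=(0.100000, 3.360000) → (-1.970000, 1.108000)
1.400000: (-1.970000, 1.108000); f=(1.108000, 3.309600) → (-1.637600, 2.100880)
1.700000: (-1.637600, 2.100880); f=(2.100880, 2.751168) → (-1.007336, 2.926230)
(x(2), y(2)) ≈ (-1.0073, 2.9262)

-1.0073, 2.9262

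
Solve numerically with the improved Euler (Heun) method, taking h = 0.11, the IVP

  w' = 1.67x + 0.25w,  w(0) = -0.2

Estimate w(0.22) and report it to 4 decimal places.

-0.1703

Heun: k1 = f(x_n, w_n); k2 = f(x_n + h, w_n + h·k1); w_{n+1} = w_n + (h/2)·(k1 + k2).
x=0.000000, w=-0.200000:
  k1 = f(0.000000, -0.200000) = -0.050000
  k2 = f(0.110000, -0.205500) = 0.132325
  w ← -0.200000 + (0.11/2)·(-0.050000 + 0.132325) = -0.195472
x=0.110000, w=-0.195472:
  k1 = f(0.110000, -0.195472) = 0.134832
  k2 = f(0.220000, -0.180641) = 0.322240
  w ← -0.195472 + (0.11/2)·(0.134832 + 0.322240) = -0.170333
w(0.22) ≈ -0.1703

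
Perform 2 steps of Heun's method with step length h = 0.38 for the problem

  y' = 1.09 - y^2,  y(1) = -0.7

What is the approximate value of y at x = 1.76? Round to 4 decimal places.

Heun: k1 = f(x_n, y_n); k2 = f(x_n + h, y_n + h·k1); y_{n+1} = y_n + (h/2)·(k1 + k2).
x=1.000000, y=-0.700000:
  k1 = f(1.000000, -0.700000) = 0.600000
  k2 = f(1.380000, -0.472000) = 0.867216
  y ← -0.700000 + (0.38/2)·(0.600000 + 0.867216) = -0.421229
x=1.380000, y=-0.421229:
  k1 = f(1.380000, -0.421229) = 0.912566
  k2 = f(1.760000, -0.074454) = 1.084457
  y ← -0.421229 + (0.38/2)·(0.912566 + 1.084457) = -0.041795
y(1.76) ≈ -0.0418

-0.0418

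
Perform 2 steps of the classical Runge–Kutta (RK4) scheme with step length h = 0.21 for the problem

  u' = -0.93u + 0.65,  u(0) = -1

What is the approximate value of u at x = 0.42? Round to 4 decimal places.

RK4: k1 = f(x_n, u_n); k2 = f(x_n + h/2, u_n + (h/2)·k1); k3 = f(x_n + h/2, u_n + (h/2)·k2); k4 = f(x_n + h, u_n + h·k3); u_{n+1} = u_n + (h/6)·(k1 + 2k2 + 2k3 + k4).
x=0.000000, u=-1.000000:
  k1 = f(0.000000, -1.000000) = 1.580000
  k2 = f(0.105000, -0.834100) = 1.425713
  k3 = f(0.105000, -0.850300) = 1.440779
  k4 = f(0.210000, -0.697436) = 1.298616
  u ← -1.000000 + (0.21/6)·(k1 + 2k2 + 2k3 + k4) = -0.698594
x=0.210000, u=-0.698594:
  k1 = f(0.210000, -0.698594) = 1.299692
  k2 = f(0.315000, -0.562126) = 1.172777
  k3 = f(0.315000, -0.575452) = 1.185171
  k4 = f(0.420000, -0.449708) = 1.068229
  u ← -0.698594 + (0.21/6)·(k1 + 2k2 + 2k3 + k4) = -0.450660
u(0.42) ≈ -0.4507

-0.4507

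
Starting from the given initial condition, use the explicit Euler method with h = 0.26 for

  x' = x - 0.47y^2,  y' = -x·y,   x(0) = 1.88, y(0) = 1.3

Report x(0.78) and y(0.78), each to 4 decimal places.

3.3545, 0.0889

Euler on (x,y): x_{n+1} = x_n + h·x', y_{n+1} = y_n + h·y'.
0.000000: (1.880000, 1.300000); f=(1.085700, -2.444000) → (2.162282, 0.664560)
0.260000: (2.162282, 0.664560); f=(1.954711, -1.436966) → (2.670507, 0.290949)
0.520000: (2.670507, 0.290949); f=(2.630721, -0.776981) → (3.354494, 0.088934)
(x(0.78), y(0.78)) ≈ (3.3545, 0.0889)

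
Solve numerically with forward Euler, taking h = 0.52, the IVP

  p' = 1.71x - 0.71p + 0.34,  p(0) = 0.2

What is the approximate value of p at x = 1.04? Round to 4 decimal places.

Euler: p_{n+1} = p_n + h·f(x_n, p_n).
x=0.000000, p=0.200000: f=0.198000 → p ← 0.200000 + 0.52·0.198000 = 0.302960
x=0.520000, p=0.302960: f=1.014098 → p ← 0.302960 + 0.52·1.014098 = 0.830291
p(1.04) ≈ 0.8303

0.8303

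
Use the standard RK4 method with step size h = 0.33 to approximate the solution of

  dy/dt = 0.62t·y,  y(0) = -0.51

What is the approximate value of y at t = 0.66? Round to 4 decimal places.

RK4: k1 = f(t_n, y_n); k2 = f(t_n + h/2, y_n + (h/2)·k1); k3 = f(t_n + h/2, y_n + (h/2)·k2); k4 = f(t_n + h, y_n + h·k3); y_{n+1} = y_n + (h/6)·(k1 + 2k2 + 2k3 + k4).
t=0.000000, y=-0.510000:
  k1 = f(0.000000, -0.510000) = 0.000000
  k2 = f(0.165000, -0.510000) = -0.052173
  k3 = f(0.165000, -0.518609) = -0.053054
  k4 = f(0.330000, -0.527508) = -0.107928
  y ← -0.510000 + (0.33/6)·(k1 + 2k2 + 2k3 + k4) = -0.527511
t=0.330000, y=-0.527511:
  k1 = f(0.330000, -0.527511) = -0.107929
  k2 = f(0.495000, -0.545319) = -0.167358
  k3 = f(0.495000, -0.555125) = -0.170368
  k4 = f(0.660000, -0.583732) = -0.238863
  y ← -0.527511 + (0.33/6)·(k1 + 2k2 + 2k3 + k4) = -0.583734
y(0.66) ≈ -0.5837

-0.5837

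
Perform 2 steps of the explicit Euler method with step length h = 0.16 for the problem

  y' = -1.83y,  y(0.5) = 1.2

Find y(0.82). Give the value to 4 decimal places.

Euler: y_{n+1} = y_n + h·f(x_n, y_n).
x=0.500000, y=1.200000: f=-2.196000 → y ← 1.200000 + 0.16·(-2.196000) = 0.848640
x=0.660000, y=0.848640: f=-1.553011 → y ← 0.848640 + 0.16·(-1.553011) = 0.600158
y(0.82) ≈ 0.6002

0.6002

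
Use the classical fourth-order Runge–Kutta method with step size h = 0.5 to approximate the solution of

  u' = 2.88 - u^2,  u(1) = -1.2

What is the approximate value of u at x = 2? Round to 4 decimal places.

1.1259

RK4: k1 = f(x_n, u_n); k2 = f(x_n + h/2, u_n + (h/2)·k1); k3 = f(x_n + h/2, u_n + (h/2)·k2); k4 = f(x_n + h, u_n + h·k3); u_{n+1} = u_n + (h/6)·(k1 + 2k2 + 2k3 + k4).
x=1.000000, u=-1.200000:
  k1 = f(1.000000, -1.200000) = 1.440000
  k2 = f(1.250000, -0.840000) = 2.174400
  k3 = f(1.250000, -0.656400) = 2.449139
  k4 = f(1.500000, 0.024570) = 2.879396
  u ← -1.200000 + (0.5/6)·(k1 + 2k2 + 2k3 + k4) = -0.069460
x=1.500000, u=-0.069460:
  k1 = f(1.500000, -0.069460) = 2.875175
  k2 = f(1.750000, 0.649333) = 2.458366
  k3 = f(1.750000, 0.545131) = 2.582832
  k4 = f(2.000000, 1.221956) = 1.386825
  u ← -0.069460 + (0.5/6)·(k1 + 2k2 + 2k3 + k4) = 1.125906
u(2) ≈ 1.1259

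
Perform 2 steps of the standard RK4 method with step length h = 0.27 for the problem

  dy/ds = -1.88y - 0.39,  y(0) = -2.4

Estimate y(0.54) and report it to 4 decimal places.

RK4: k1 = f(s_n, y_n); k2 = f(s_n + h/2, y_n + (h/2)·k1); k3 = f(s_n + h/2, y_n + (h/2)·k2); k4 = f(s_n + h, y_n + h·k3); y_{n+1} = y_n + (h/6)·(k1 + 2k2 + 2k3 + k4).
s=0.000000, y=-2.400000:
  k1 = f(0.000000, -2.400000) = 4.122000
  k2 = f(0.135000, -1.843530) = 3.075836
  k3 = f(0.135000, -1.984762) = 3.341353
  k4 = f(0.270000, -1.497835) = 2.425929
  y ← -2.400000 + (0.27/6)·(k1 + 2k2 + 2k3 + k4) = -1.527796
s=0.270000, y=-1.527796:
  k1 = f(0.270000, -1.527796) = 2.482257
  k2 = f(0.405000, -1.192691) = 1.852260
  k3 = f(0.405000, -1.277741) = 2.012153
  k4 = f(0.540000, -0.984515) = 1.460888
  y ← -1.527796 + (0.27/6)·(k1 + 2k2 + 2k3 + k4) = -1.002557
y(0.54) ≈ -1.0026

-1.0026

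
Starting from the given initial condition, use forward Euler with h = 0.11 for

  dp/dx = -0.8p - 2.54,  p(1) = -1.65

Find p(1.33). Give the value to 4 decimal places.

Euler: p_{n+1} = p_n + h·f(x_n, p_n).
x=1.000000, p=-1.650000: f=-1.220000 → p ← -1.650000 + 0.11·(-1.220000) = -1.784200
x=1.110000, p=-1.784200: f=-1.112640 → p ← -1.784200 + 0.11·(-1.112640) = -1.906590
x=1.220000, p=-1.906590: f=-1.014728 → p ← -1.906590 + 0.11·(-1.014728) = -2.018210
p(1.33) ≈ -2.0182

-2.0182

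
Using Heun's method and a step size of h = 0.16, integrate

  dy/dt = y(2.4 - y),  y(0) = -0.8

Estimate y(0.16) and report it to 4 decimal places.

-1.3541

Heun: k1 = f(t_n, y_n); k2 = f(t_n + h, y_n + h·k1); y_{n+1} = y_n + (h/2)·(k1 + k2).
t=0.000000, y=-0.800000:
  k1 = f(0.000000, -0.800000) = -2.560000
  k2 = f(0.160000, -1.209600) = -4.366172
  y ← -0.800000 + (0.16/2)·(-2.560000 + (-4.366172)) = -1.354094
y(0.16) ≈ -1.3541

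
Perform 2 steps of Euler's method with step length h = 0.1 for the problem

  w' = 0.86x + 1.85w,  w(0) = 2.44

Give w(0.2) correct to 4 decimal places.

3.4349

Euler: w_{n+1} = w_n + h·f(x_n, w_n).
x=0.000000, w=2.440000: f=4.514000 → w ← 2.440000 + 0.1·4.514000 = 2.891400
x=0.100000, w=2.891400: f=5.435090 → w ← 2.891400 + 0.1·5.435090 = 3.434909
w(0.2) ≈ 3.4349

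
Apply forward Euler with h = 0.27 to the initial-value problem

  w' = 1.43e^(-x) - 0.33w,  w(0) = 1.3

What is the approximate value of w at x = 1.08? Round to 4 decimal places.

Euler: w_{n+1} = w_n + h·f(x_n, w_n).
x=0.000000, w=1.300000: f=1.001000 → w ← 1.300000 + 0.27·1.001000 = 1.570270
x=0.270000, w=1.570270: f=0.573444 → w ← 1.570270 + 0.27·0.573444 = 1.725100
x=0.540000, w=1.725100: f=0.264047 → w ← 1.725100 + 0.27·0.264047 = 1.796392
x=0.810000, w=1.796392: f=0.043338 → w ← 1.796392 + 0.27·0.043338 = 1.808094
w(1.08) ≈ 1.8081

1.8081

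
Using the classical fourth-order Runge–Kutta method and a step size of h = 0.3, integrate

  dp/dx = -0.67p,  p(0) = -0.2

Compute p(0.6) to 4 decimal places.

-0.1338

RK4: k1 = f(x_n, p_n); k2 = f(x_n + h/2, p_n + (h/2)·k1); k3 = f(x_n + h/2, p_n + (h/2)·k2); k4 = f(x_n + h, p_n + h·k3); p_{n+1} = p_n + (h/6)·(k1 + 2k2 + 2k3 + k4).
x=0.000000, p=-0.200000:
  k1 = f(0.000000, -0.200000) = 0.134000
  k2 = f(0.150000, -0.179900) = 0.120533
  k3 = f(0.150000, -0.181920) = 0.121886
  k4 = f(0.300000, -0.163434) = 0.109501
  p ← -0.200000 + (0.3/6)·(k1 + 2k2 + 2k3 + k4) = -0.163583
x=0.300000, p=-0.163583:
  k1 = f(0.300000, -0.163583) = 0.109601
  k2 = f(0.450000, -0.147143) = 0.098586
  k3 = f(0.450000, -0.148795) = 0.099693
  k4 = f(0.600000, -0.133675) = 0.089562
  p ← -0.163583 + (0.3/6)·(k1 + 2k2 + 2k3 + k4) = -0.133797
p(0.6) ≈ -0.1338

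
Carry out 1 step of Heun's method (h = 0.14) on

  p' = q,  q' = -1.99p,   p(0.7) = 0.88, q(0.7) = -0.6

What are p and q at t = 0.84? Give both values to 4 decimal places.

0.7788, -0.8335

Heun on (p,q): k1 = f(t_n, state_n); k2 = f(t_n + h, state_n + h·k1); state_{n+1} = state_n + (h/2)·(k1 + k2).
0.700000: (0.880000, -0.600000)
  k1 = (-0.600000, -1.751200)
  predictor → (0.796000, -0.845168)
  k2 = (-0.845168, -1.584040)
  → (0.778838, -0.833467)
(p(0.84), q(0.84)) ≈ (0.7788, -0.8335)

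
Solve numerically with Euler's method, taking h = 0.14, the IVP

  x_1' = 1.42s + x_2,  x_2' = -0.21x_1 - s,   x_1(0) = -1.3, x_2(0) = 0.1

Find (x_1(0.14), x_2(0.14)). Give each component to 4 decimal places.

-1.2860, 0.1382

Euler on (x_1,x_2): x_1_{n+1} = x_1_n + h·x_1', x_2_{n+1} = x_2_n + h·x_2'.
0.000000: (-1.300000, 0.100000); f=(0.100000, 0.273000) → (-1.286000, 0.138220)
(x_1(0.14), x_2(0.14)) ≈ (-1.2860, 0.1382)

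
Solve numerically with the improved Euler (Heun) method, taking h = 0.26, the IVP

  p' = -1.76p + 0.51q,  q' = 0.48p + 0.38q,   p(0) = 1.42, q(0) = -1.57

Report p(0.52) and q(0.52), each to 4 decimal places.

0.3238, -1.7017

Heun on (p,q): k1 = f(t_n, state_n); k2 = f(t_n + h, state_n + h·k1); state_{n+1} = state_n + (h/2)·(k1 + k2).
0.000000: (1.420000, -1.570000)
  k1 = (-3.299900, 0.085000)
  predictor → (0.562026, -1.547900)
  k2 = (-1.778595, -0.318430)
  → (0.759796, -1.600346)
0.260000: (0.759796, -1.600346)
  k1 = (-2.153417, -0.243429)
  predictor → (0.199907, -1.663638)
  k2 = (-1.200292, -0.536227)
  → (0.323814, -1.701701)
(p(0.52), q(0.52)) ≈ (0.3238, -1.7017)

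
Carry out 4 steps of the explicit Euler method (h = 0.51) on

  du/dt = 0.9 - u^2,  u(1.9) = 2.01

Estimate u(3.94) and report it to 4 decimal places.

0.9479

Euler: u_{n+1} = u_n + h·f(t_n, u_n).
t=1.900000, u=2.010000: f=-3.140100 → u ← 2.010000 + 0.51·(-3.140100) = 0.408549
t=2.410000, u=0.408549: f=0.733088 → u ← 0.408549 + 0.51·0.733088 = 0.782424
t=2.920000, u=0.782424: f=0.287813 → u ← 0.782424 + 0.51·0.287813 = 0.929208
t=3.430000, u=0.929208: f=0.036572 → u ← 0.929208 + 0.51·0.036572 = 0.947860
u(3.94) ≈ 0.9479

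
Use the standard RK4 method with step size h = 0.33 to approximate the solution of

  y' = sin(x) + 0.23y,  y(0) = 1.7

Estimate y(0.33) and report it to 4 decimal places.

1.8894

RK4: k1 = f(x_n, y_n); k2 = f(x_n + h/2, y_n + (h/2)·k1); k3 = f(x_n + h/2, y_n + (h/2)·k2); k4 = f(x_n + h, y_n + h·k3); y_{n+1} = y_n + (h/6)·(k1 + 2k2 + 2k3 + k4).
x=0.000000, y=1.700000:
  k1 = f(0.000000, 1.700000) = 0.391000
  k2 = f(0.165000, 1.764515) = 0.570091
  k3 = f(0.165000, 1.794065) = 0.576887
  k4 = f(0.330000, 1.890373) = 0.758829
  y ← 1.700000 + (0.33/6)·(k1 + 2k2 + 2k3 + k4) = 1.889408
y(0.33) ≈ 1.8894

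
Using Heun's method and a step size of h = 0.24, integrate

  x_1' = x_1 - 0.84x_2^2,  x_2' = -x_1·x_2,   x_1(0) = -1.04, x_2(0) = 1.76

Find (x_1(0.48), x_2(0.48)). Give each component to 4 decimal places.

Heun on (x_1,x_2): k1 = f(s_n, state_n); k2 = f(s_n + h, state_n + h·k1); state_{n+1} = state_n + (h/2)·(k1 + k2).
0.000000: (-1.040000, 1.760000)
  k1 = (-3.641984, 1.830400)
  predictor → (-1.914076, 2.199296)
  k2 = (-5.977075, 4.209620)
  → (-2.194287, 2.484802)
0.240000: (-2.194287, 2.484802)
  k1 = (-7.380651, 5.452370)
  predictor → (-3.965643, 3.793371)
  k2 = (-16.052962, 15.043157)
  → (-5.006321, 4.944266)
(x_1(0.48), x_2(0.48)) ≈ (-5.0063, 4.9443)

-5.0063, 4.9443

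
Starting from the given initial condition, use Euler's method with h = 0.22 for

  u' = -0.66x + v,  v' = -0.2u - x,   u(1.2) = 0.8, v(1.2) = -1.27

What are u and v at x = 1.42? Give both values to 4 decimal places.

0.3464, -1.5692

Euler on (u,v): u_{n+1} = u_n + h·u', v_{n+1} = v_n + h·v'.
1.200000: (0.800000, -1.270000); f=(-2.062000, -1.360000) → (0.346360, -1.569200)
(u(1.42), v(1.42)) ≈ (0.3464, -1.5692)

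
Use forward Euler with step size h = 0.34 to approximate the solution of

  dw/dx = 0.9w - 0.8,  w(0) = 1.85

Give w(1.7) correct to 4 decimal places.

Euler: w_{n+1} = w_n + h·f(x_n, w_n).
x=0.000000, w=1.850000: f=0.865000 → w ← 1.850000 + 0.34·0.865000 = 2.144100
x=0.340000, w=2.144100: f=1.129690 → w ← 2.144100 + 0.34·1.129690 = 2.528195
x=0.680000, w=2.528195: f=1.475375 → w ← 2.528195 + 0.34·1.475375 = 3.029822
x=1.020000, w=3.029822: f=1.926840 → w ← 3.029822 + 0.34·1.926840 = 3.684948
x=1.360000, w=3.684948: f=2.516453 → w ← 3.684948 + 0.34·2.516453 = 4.540542
w(1.7) ≈ 4.5405

4.5405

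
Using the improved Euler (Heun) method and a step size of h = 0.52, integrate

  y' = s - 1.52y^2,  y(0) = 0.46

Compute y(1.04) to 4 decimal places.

Heun: k1 = f(s_n, y_n); k2 = f(s_n + h, y_n + h·k1); y_{n+1} = y_n + (h/2)·(k1 + k2).
s=0.000000, y=0.460000:
  k1 = f(0.000000, 0.460000) = -0.321632
  k2 = f(0.520000, 0.292751) = 0.389731
  y ← 0.460000 + (0.52/2)·(-0.321632 + 0.389731) = 0.477706
s=0.520000, y=0.477706:
  k1 = f(0.520000, 0.477706) = 0.173132
  k2 = f(1.040000, 0.567734) = 0.550070
  y ← 0.477706 + (0.52/2)·(0.173132 + 0.550070) = 0.665738
y(1.04) ≈ 0.6657

0.6657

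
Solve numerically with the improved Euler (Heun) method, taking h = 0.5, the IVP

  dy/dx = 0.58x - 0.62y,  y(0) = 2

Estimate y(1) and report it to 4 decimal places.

1.3380

Heun: k1 = f(x_n, y_n); k2 = f(x_n + h, y_n + h·k1); y_{n+1} = y_n + (h/2)·(k1 + k2).
x=0.000000, y=2.000000:
  k1 = f(0.000000, 2.000000) = -1.240000
  k2 = f(0.500000, 1.380000) = -0.565600
  y ← 2.000000 + (0.5/2)·(-1.240000 + (-0.565600)) = 1.548600
x=0.500000, y=1.548600:
  k1 = f(0.500000, 1.548600) = -0.670132
  k2 = f(1.000000, 1.213534) = -0.172391
  y ← 1.548600 + (0.5/2)·(-0.670132 + (-0.172391)) = 1.337969
y(1) ≈ 1.3380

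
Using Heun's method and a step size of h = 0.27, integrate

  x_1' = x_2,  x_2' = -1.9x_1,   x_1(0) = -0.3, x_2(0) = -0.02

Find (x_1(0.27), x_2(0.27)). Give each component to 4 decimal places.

-0.2846, 0.1353

Heun on (x_1,x_2): k1 = f(t_n, state_n); k2 = f(t_n + h, state_n + h·k1); state_{n+1} = state_n + (h/2)·(k1 + k2).
0.000000: (-0.300000, -0.020000)
  k1 = (-0.020000, 0.570000)
  predictor → (-0.305400, 0.133900)
  k2 = (0.133900, 0.580260)
  → (-0.284623, 0.135285)
(x_1(0.27), x_2(0.27)) ≈ (-0.2846, 0.1353)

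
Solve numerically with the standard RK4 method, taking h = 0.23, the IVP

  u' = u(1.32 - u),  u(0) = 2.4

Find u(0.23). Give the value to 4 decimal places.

RK4: k1 = f(s_n, u_n); k2 = f(s_n + h/2, u_n + (h/2)·k1); k3 = f(s_n + h/2, u_n + (h/2)·k2); k4 = f(s_n + h, u_n + h·k3); u_{n+1} = u_n + (h/6)·(k1 + 2k2 + 2k3 + k4).
s=0.000000, u=2.400000:
  k1 = f(0.000000, 2.400000) = -2.592000
  k2 = f(0.115000, 2.101920) = -1.643533
  k3 = f(0.115000, 2.210994) = -1.969981
  k4 = f(0.230000, 1.946904) = -1.220523
  u ← 2.400000 + (0.23/6)·(k1 + 2k2 + 2k3 + k4) = 1.976817
u(0.23) ≈ 1.9768

1.9768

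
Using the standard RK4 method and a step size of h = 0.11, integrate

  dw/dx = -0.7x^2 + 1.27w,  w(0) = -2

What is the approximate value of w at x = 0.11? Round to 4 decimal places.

-2.3002

RK4: k1 = f(x_n, w_n); k2 = f(x_n + h/2, w_n + (h/2)·k1); k3 = f(x_n + h/2, w_n + (h/2)·k2); k4 = f(x_n + h, w_n + h·k3); w_{n+1} = w_n + (h/6)·(k1 + 2k2 + 2k3 + k4).
x=0.000000, w=-2.000000:
  k1 = f(0.000000, -2.000000) = -2.540000
  k2 = f(0.055000, -2.139700) = -2.719537
  k3 = f(0.055000, -2.149575) = -2.732077
  k4 = f(0.110000, -2.300528) = -2.930141
  w ← -2.000000 + (0.11/6)·(k1 + 2k2 + 2k3 + k4) = -2.300178
w(0.11) ≈ -2.3002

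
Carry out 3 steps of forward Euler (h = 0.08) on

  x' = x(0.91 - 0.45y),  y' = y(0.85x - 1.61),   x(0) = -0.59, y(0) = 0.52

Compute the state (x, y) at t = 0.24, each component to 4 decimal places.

Euler on (x,y): x_{n+1} = x_n + h·x', y_{n+1} = y_n + h·y'.
0.000000: (-0.590000, 0.520000); f=(-0.398840, -1.097980) → (-0.621907, 0.432162)
0.080000: (-0.621907, 0.432162); f=(-0.444992, -0.924230) → (-0.657507, 0.358223)
0.160000: (-0.657507, 0.358223); f=(-0.492341, -0.776943) → (-0.696894, 0.296068)
(x(0.24), y(0.24)) ≈ (-0.6969, 0.2961)

-0.6969, 0.2961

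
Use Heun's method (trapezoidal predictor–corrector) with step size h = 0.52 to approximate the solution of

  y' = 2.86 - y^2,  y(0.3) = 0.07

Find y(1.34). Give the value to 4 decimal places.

1.1847

Heun: k1 = f(t_n, y_n); k2 = f(t_n + h, y_n + h·k1); y_{n+1} = y_n + (h/2)·(k1 + k2).
t=0.300000, y=0.070000:
  k1 = f(0.300000, 0.070000) = 2.855100
  k2 = f(0.820000, 1.554652) = 0.443057
  y ← 0.070000 + (0.52/2)·(2.855100 + 0.443057) = 0.927521
t=0.820000, y=0.927521:
  k1 = f(0.820000, 0.927521) = 1.999705
  k2 = f(1.340000, 1.967367) = -1.010535
  y ← 0.927521 + (0.52/2)·(1.999705 + (-1.010535)) = 1.184705
y(1.34) ≈ 1.1847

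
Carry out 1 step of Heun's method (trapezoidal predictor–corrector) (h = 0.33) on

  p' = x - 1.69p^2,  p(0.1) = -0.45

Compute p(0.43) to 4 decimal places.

Heun: k1 = f(x_n, p_n); k2 = f(x_n + h, p_n + h·k1); p_{n+1} = p_n + (h/2)·(k1 + k2).
x=0.100000, p=-0.450000:
  k1 = f(0.100000, -0.450000) = -0.242225
  k2 = f(0.430000, -0.529934) = -0.044603
  p ← -0.450000 + (0.33/2)·(-0.242225 + (-0.044603)) = -0.497327
p(0.43) ≈ -0.4973

-0.4973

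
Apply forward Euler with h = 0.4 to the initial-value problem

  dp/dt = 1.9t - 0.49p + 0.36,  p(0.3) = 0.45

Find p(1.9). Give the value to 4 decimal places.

Euler: p_{n+1} = p_n + h·f(t_n, p_n).
t=0.300000, p=0.450000: f=0.709500 → p ← 0.450000 + 0.4·0.709500 = 0.733800
t=0.700000, p=0.733800: f=1.330438 → p ← 0.733800 + 0.4·1.330438 = 1.265975
t=1.100000, p=1.265975: f=1.829672 → p ← 1.265975 + 0.4·1.829672 = 1.997844
t=1.500000, p=1.997844: f=2.231056 → p ← 1.997844 + 0.4·2.231056 = 2.890267
p(1.9) ≈ 2.8903

2.8903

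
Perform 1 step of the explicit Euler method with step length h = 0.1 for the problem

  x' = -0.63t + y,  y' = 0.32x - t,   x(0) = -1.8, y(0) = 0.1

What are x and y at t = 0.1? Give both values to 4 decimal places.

-1.7900, 0.0424

Euler on (x,y): x_{n+1} = x_n + h·x', y_{n+1} = y_n + h·y'.
0.000000: (-1.800000, 0.100000); f=(0.100000, -0.576000) → (-1.790000, 0.042400)
(x(0.1), y(0.1)) ≈ (-1.7900, 0.0424)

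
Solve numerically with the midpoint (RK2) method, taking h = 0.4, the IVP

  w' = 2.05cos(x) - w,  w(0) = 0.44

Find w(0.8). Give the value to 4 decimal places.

Midpoint: k1 = f(x_n, w_n); k2 = f(x_n + h/2, w_n + (h/2)·k1); w_{n+1} = w_n + h·k2.
x=0.000000, w=0.440000:
  k1 = f(0.000000, 0.440000) = 1.610000
  k2 = f(0.200000, 0.762000) = 1.247136
  w ← 0.440000 + 0.4·1.247136 = 0.938855
x=0.400000, w=0.938855:
  k1 = f(0.400000, 0.938855) = 0.949320
  k2 = f(0.600000, 1.128719) = 0.563219
  w ← 0.938855 + 0.4·0.563219 = 1.164142
w(0.8) ≈ 1.1641

1.1641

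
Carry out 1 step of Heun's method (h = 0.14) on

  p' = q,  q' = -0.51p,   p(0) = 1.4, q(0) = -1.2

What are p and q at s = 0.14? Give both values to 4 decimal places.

Heun on (p,q): k1 = f(s_n, state_n); k2 = f(s_n + h, state_n + h·k1); state_{n+1} = state_n + (h/2)·(k1 + k2).
0.000000: (1.400000, -1.200000)
  k1 = (-1.200000, -0.714000)
  predictor → (1.232000, -1.299960)
  k2 = (-1.299960, -0.628320)
  → (1.225003, -1.293962)
(p(0.14), q(0.14)) ≈ (1.2250, -1.2940)

1.2250, -1.2940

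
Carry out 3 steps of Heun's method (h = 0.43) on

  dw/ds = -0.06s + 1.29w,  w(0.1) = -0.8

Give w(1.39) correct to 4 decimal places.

Heun: k1 = f(s_n, w_n); k2 = f(s_n + h, w_n + h·k1); w_{n+1} = w_n + (h/2)·(k1 + k2).
s=0.100000, w=-0.800000:
  k1 = f(0.100000, -0.800000) = -1.038000
  k2 = f(0.530000, -1.246340) = -1.639579
  w ← -0.800000 + (0.43/2)·(-1.038000 + (-1.639579)) = -1.375679
s=0.530000, w=-1.375679:
  k1 = f(0.530000, -1.375679) = -1.806426
  k2 = f(0.960000, -2.152443) = -2.834251
  w ← -1.375679 + (0.43/2)·(-1.806426 + (-2.834251)) = -2.373425
s=0.960000, w=-2.373425:
  k1 = f(0.960000, -2.373425) = -3.119318
  k2 = f(1.390000, -3.714732) = -4.875404
  w ← -2.373425 + (0.43/2)·(-3.119318 + (-4.875404)) = -4.092290
w(1.39) ≈ -4.0923

-4.0923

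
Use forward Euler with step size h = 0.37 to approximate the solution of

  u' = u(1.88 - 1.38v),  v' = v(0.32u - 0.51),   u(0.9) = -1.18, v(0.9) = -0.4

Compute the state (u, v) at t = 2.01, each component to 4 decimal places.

-7.2744, -0.0476

Euler on (u,v): u_{n+1} = u_n + h·u', v_{n+1} = v_n + h·v'.
0.900000: (-1.180000, -0.400000); f=(-2.869760, 0.355040) → (-2.241811, -0.268635)
1.270000: (-2.241811, -0.268635); f=(-5.045682, 0.329717) → (-4.108713, -0.146640)
1.640000: (-4.108713, -0.146640); f=(-8.555832, 0.267587) → (-7.274371, -0.047633)
(u(2.01), v(2.01)) ≈ (-7.2744, -0.0476)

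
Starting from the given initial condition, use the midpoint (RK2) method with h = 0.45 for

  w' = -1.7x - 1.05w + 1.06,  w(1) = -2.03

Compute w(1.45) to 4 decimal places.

-1.6895

Midpoint: k1 = f(x_n, w_n); k2 = f(x_n + h/2, w_n + (h/2)·k1); w_{n+1} = w_n + h·k2.
x=1.000000, w=-2.030000:
  k1 = f(1.000000, -2.030000) = 1.491500
  k2 = f(1.225000, -1.694412) = 0.756633
  w ← -2.030000 + 0.45·0.756633 = -1.689515
w(1.45) ≈ -1.6895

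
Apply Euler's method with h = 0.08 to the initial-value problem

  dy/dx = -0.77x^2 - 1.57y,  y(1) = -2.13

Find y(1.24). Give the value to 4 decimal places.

-1.6168

Euler: y_{n+1} = y_n + h·f(x_n, y_n).
x=1.000000, y=-2.130000: f=2.574100 → y ← -2.130000 + 0.08·2.574100 = -1.924072
x=1.080000, y=-1.924072: f=2.122665 → y ← -1.924072 + 0.08·2.122665 = -1.754259
x=1.160000, y=-1.754259: f=1.718074 → y ← -1.754259 + 0.08·1.718074 = -1.616813
y(1.24) ≈ -1.6168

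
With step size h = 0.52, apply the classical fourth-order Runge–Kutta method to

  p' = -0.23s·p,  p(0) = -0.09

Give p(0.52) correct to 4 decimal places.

-0.0872

RK4: k1 = f(s_n, p_n); k2 = f(s_n + h/2, p_n + (h/2)·k1); k3 = f(s_n + h/2, p_n + (h/2)·k2); k4 = f(s_n + h, p_n + h·k3); p_{n+1} = p_n + (h/6)·(k1 + 2k2 + 2k3 + k4).
s=0.000000, p=-0.090000:
  k1 = f(0.000000, -0.090000) = 0.000000
  k2 = f(0.260000, -0.090000) = 0.005382
  k3 = f(0.260000, -0.088601) = 0.005298
  k4 = f(0.520000, -0.087245) = 0.010434
  p ← -0.090000 + (0.52/6)·(k1 + 2k2 + 2k3 + k4) = -0.087244
p(0.52) ≈ -0.0872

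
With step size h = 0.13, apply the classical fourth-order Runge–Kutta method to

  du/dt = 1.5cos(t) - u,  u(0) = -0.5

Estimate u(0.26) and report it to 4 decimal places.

RK4: k1 = f(t_n, u_n); k2 = f(t_n + h/2, u_n + (h/2)·k1); k3 = f(t_n + h/2, u_n + (h/2)·k2); k4 = f(t_n + h, u_n + h·k3); u_{n+1} = u_n + (h/6)·(k1 + 2k2 + 2k3 + k4).
t=0.000000, u=-0.500000:
  k1 = f(0.000000, -0.500000) = 2.000000
  k2 = f(0.065000, -0.370000) = 1.866832
  k3 = f(0.065000, -0.378656) = 1.875488
  k4 = f(0.130000, -0.256187) = 1.743529
  u ← -0.500000 + (0.13/6)·(k1 + 2k2 + 2k3 + k4) = -0.256723
t=0.130000, u=-0.256723:
  k1 = f(0.130000, -0.256723) = 1.744066
  k2 = f(0.195000, -0.143359) = 1.614930
  k3 = f(0.195000, -0.151753) = 1.623324
  k4 = f(0.260000, -0.045691) = 1.495276
  u ← -0.256723 + (0.13/6)·(k1 + 2k2 + 2k3 + k4) = -0.046213
u(0.26) ≈ -0.0462

-0.0462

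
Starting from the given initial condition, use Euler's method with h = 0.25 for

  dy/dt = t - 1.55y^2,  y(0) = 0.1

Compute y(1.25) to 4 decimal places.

Euler: y_{n+1} = y_n + h·f(t_n, y_n).
t=0.000000, y=0.100000: f=-0.015500 → y ← 0.100000 + 0.25·(-0.015500) = 0.096125
t=0.250000, y=0.096125: f=0.235678 → y ← 0.096125 + 0.25·0.235678 = 0.155044
t=0.500000, y=0.155044: f=0.462740 → y ← 0.155044 + 0.25·0.462740 = 0.270729
t=0.750000, y=0.270729: f=0.636394 → y ← 0.270729 + 0.25·0.636394 = 0.429828
t=1.000000, y=0.429828: f=0.713634 → y ← 0.429828 + 0.25·0.713634 = 0.608236
y(1.25) ≈ 0.6082

0.6082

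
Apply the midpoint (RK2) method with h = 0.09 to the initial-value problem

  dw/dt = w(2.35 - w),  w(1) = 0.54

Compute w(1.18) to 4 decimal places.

Midpoint: k1 = f(t_n, w_n); k2 = f(t_n + h/2, w_n + (h/2)·k1); w_{n+1} = w_n + h·k2.
t=1.000000, w=0.540000:
  k1 = f(1.000000, 0.540000) = 0.977400
  k2 = f(1.045000, 0.583983) = 1.031324
  w ← 0.540000 + 0.09·1.031324 = 0.632819
t=1.090000, w=0.632819:
  k1 = f(1.090000, 0.632819) = 1.086665
  k2 = f(1.135000, 0.681719) = 1.137299
  w ← 0.632819 + 0.09·1.137299 = 0.735176
w(1.18) ≈ 0.7352

0.7352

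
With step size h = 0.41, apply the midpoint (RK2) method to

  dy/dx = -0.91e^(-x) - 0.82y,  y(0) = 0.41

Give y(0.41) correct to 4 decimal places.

Midpoint: k1 = f(x_n, y_n); k2 = f(x_n + h/2, y_n + (h/2)·k1); y_{n+1} = y_n + h·k2.
x=0.000000, y=0.410000:
  k1 = f(0.000000, 0.410000) = -1.246200
  k2 = f(0.205000, 0.154529) = -0.868043
  y ← 0.410000 + 0.41·(-0.868043) = 0.054102
y(0.41) ≈ 0.0541

0.0541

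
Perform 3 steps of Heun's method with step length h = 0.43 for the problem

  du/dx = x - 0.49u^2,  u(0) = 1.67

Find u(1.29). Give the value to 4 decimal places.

1.3981

Heun: k1 = f(x_n, u_n); k2 = f(x_n + h, u_n + h·k1); u_{n+1} = u_n + (h/2)·(k1 + k2).
x=0.000000, u=1.670000:
  k1 = f(0.000000, 1.670000) = -1.366561
  k2 = f(0.430000, 1.082379) = -0.144056
  u ← 1.670000 + (0.43/2)·(-1.366561 + (-0.144056)) = 1.345217
x=0.430000, u=1.345217:
  k1 = f(0.430000, 1.345217) = -0.456709
  k2 = f(0.860000, 1.148833) = 0.213290
  u ← 1.345217 + (0.43/2)·(-0.456709 + 0.213290) = 1.292882
x=0.860000, u=1.292882:
  k1 = f(0.860000, 1.292882) = 0.040943
  k2 = f(1.290000, 1.310488) = 0.448485
  u ← 1.292882 + (0.43/2)·(0.040943 + 0.448485) = 1.398109
u(1.29) ≈ 1.3981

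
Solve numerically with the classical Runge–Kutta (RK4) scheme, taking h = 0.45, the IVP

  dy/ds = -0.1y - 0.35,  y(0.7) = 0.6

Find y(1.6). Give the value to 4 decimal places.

0.2471

RK4: k1 = f(s_n, y_n); k2 = f(s_n + h/2, y_n + (h/2)·k1); k3 = f(s_n + h/2, y_n + (h/2)·k2); k4 = f(s_n + h, y_n + h·k3); y_{n+1} = y_n + (h/6)·(k1 + 2k2 + 2k3 + k4).
s=0.700000, y=0.600000:
  k1 = f(0.700000, 0.600000) = -0.410000
  k2 = f(0.925000, 0.507750) = -0.400775
  k3 = f(0.925000, 0.509826) = -0.400983
  k4 = f(1.150000, 0.419558) = -0.391956
  y ← 0.600000 + (0.45/6)·(k1 + 2k2 + 2k3 + k4) = 0.419590
s=1.150000, y=0.419590:
  k1 = f(1.150000, 0.419590) = -0.391959
  k2 = f(1.375000, 0.331399) = -0.383140
  k3 = f(1.375000, 0.333383) = -0.383338
  k4 = f(1.600000, 0.247087) = -0.374709
  y ← 0.419590 + (0.45/6)·(k1 + 2k2 + 2k3 + k4) = 0.247118
y(1.6) ≈ 0.2471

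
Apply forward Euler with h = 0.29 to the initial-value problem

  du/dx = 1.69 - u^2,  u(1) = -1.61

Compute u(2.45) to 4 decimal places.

Euler: u_{n+1} = u_n + h·f(x_n, u_n).
x=1.000000, u=-1.610000: f=-0.902100 → u ← -1.610000 + 0.29·(-0.902100) = -1.871609
x=1.290000, u=-1.871609: f=-1.812920 → u ← -1.871609 + 0.29·(-1.812920) = -2.397356
x=1.580000, u=-2.397356: f=-4.057315 → u ← -2.397356 + 0.29·(-4.057315) = -3.573977
x=1.870000, u=-3.573977: f=-11.083314 → u ← -3.573977 + 0.29·(-11.083314) = -6.788138
x=2.160000, u=-6.788138: f=-44.388820 → u ← -6.788138 + 0.29·(-44.388820) = -19.660896
u(2.45) ≈ -19.6609

-19.6609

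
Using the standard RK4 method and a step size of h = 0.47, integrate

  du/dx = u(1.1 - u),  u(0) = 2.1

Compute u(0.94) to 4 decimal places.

RK4: k1 = f(x_n, u_n); k2 = f(x_n + h/2, u_n + (h/2)·k1); k3 = f(x_n + h/2, u_n + (h/2)·k2); k4 = f(x_n + h, u_n + h·k3); u_{n+1} = u_n + (h/6)·(k1 + 2k2 + 2k3 + k4).
x=0.000000, u=2.100000:
  k1 = f(0.000000, 2.100000) = -2.100000
  k2 = f(0.235000, 1.606500) = -0.813692
  k3 = f(0.235000, 1.908782) = -1.543789
  k4 = f(0.470000, 1.374419) = -0.377167
  u ← 2.100000 + (0.47/6)·(k1 + 2k2 + 2k3 + k4) = 1.536616
x=0.470000, u=1.536616:
  k1 = f(0.470000, 1.536616) = -0.670912
  k2 = f(0.705000, 1.378952) = -0.384662
  k3 = f(0.705000, 1.446221) = -0.500712
  k4 = f(0.940000, 1.301282) = -0.261924
  u ← 1.536616 + (0.47/6)·(k1 + 2k2 + 2k3 + k4) = 1.324836
u(0.94) ≈ 1.3248

1.3248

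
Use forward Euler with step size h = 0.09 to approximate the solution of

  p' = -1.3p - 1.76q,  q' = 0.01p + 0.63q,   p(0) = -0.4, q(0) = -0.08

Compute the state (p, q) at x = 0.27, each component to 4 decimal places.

Euler on (p,q): p_{n+1} = p_n + h·p', q_{n+1} = q_n + h·q'.
0.000000: (-0.400000, -0.080000); f=(0.660800, -0.054400) → (-0.340528, -0.084896)
0.090000: (-0.340528, -0.084896); f=(0.592103, -0.056890) → (-0.287239, -0.090016)
0.180000: (-0.287239, -0.090016); f=(0.531839, -0.059583) → (-0.239373, -0.095379)
(p(0.27), q(0.27)) ≈ (-0.2394, -0.0954)

-0.2394, -0.0954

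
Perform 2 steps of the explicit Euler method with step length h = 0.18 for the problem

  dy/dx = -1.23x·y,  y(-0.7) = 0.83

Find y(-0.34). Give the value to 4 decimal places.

Euler: y_{n+1} = y_n + h·f(x_n, y_n).
x=-0.700000, y=0.830000: f=0.714630 → y ← 0.830000 + 0.18·0.714630 = 0.958633
x=-0.520000, y=0.958633: f=0.613142 → y ← 0.958633 + 0.18·0.613142 = 1.068999
y(-0.34) ≈ 1.0690

1.0690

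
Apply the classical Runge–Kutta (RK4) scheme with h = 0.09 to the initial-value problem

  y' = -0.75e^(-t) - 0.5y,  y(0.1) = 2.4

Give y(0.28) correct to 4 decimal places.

2.0867

RK4: k1 = f(t_n, y_n); k2 = f(t_n + h/2, y_n + (h/2)·k1); k3 = f(t_n + h/2, y_n + (h/2)·k2); k4 = f(t_n + h, y_n + h·k3); y_{n+1} = y_n + (h/6)·(k1 + 2k2 + 2k3 + k4).
t=0.100000, y=2.400000:
  k1 = f(0.100000, 2.400000) = -1.878628
  k2 = f(0.145000, 2.315462) = -1.806498
  k3 = f(0.145000, 2.318708) = -1.808121
  k4 = f(0.190000, 2.237269) = -1.738854
  y ← 2.400000 + (0.09/6)·(k1 + 2k2 + 2k3 + k4) = 2.237299
t=0.190000, y=2.237299:
  k1 = f(0.190000, 2.237299) = -1.738869
  k2 = f(0.235000, 2.159050) = -1.672453
  k3 = f(0.235000, 2.162039) = -1.673948
  k4 = f(0.280000, 2.086644) = -1.610160
  y ← 2.237299 + (0.09/6)·(k1 + 2k2 + 2k3 + k4) = 2.086672
y(0.28) ≈ 2.0867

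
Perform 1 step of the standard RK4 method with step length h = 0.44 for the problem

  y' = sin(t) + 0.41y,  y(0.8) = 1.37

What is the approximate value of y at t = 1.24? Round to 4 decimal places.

2.0467

RK4: k1 = f(t_n, y_n); k2 = f(t_n + h/2, y_n + (h/2)·k1); k3 = f(t_n + h/2, y_n + (h/2)·k2); k4 = f(t_n + h, y_n + h·k3); y_{n+1} = y_n + (h/6)·(k1 + 2k2 + 2k3 + k4).
t=0.800000, y=1.370000:
  k1 = f(0.800000, 1.370000) = 1.279056
  k2 = f(1.020000, 1.651392) = 1.529179
  k3 = f(1.020000, 1.706419) = 1.551740
  k4 = f(1.240000, 2.052766) = 1.787418
  y ← 1.370000 + (0.44/6)·(k1 + 2k2 + 2k3 + k4) = 2.046743
y(1.24) ≈ 2.0467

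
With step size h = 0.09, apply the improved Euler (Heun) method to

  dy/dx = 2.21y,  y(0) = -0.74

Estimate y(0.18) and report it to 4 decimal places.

Heun: k1 = f(x_n, y_n); k2 = f(x_n + h, y_n + h·k1); y_{n+1} = y_n + (h/2)·(k1 + k2).
x=0.000000, y=-0.740000:
  k1 = f(0.000000, -0.740000) = -1.635400
  k2 = f(0.090000, -0.887186) = -1.960681
  y ← -0.740000 + (0.09/2)·(-1.635400 + (-1.960681)) = -0.901824
x=0.090000, y=-0.901824:
  k1 = f(0.090000, -0.901824) = -1.993030
  k2 = f(0.180000, -1.081196) = -2.389444
  y ← -0.901824 + (0.09/2)·(-1.993030 + (-2.389444)) = -1.099035
y(0.18) ≈ -1.0990

-1.0990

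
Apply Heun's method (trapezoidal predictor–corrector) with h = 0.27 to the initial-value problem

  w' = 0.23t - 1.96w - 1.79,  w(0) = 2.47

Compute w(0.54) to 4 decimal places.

0.3749

Heun: k1 = f(t_n, w_n); k2 = f(t_n + h, w_n + h·k1); w_{n+1} = w_n + (h/2)·(k1 + k2).
t=0.000000, w=2.470000:
  k1 = f(0.000000, 2.470000) = -6.631200
  k2 = f(0.270000, 0.679576) = -3.059869
  w ← 2.470000 + (0.27/2)·(-6.631200 + (-3.059869)) = 1.161706
t=0.270000, w=1.161706:
  k1 = f(0.270000, 1.161706) = -4.004843
  k2 = f(0.540000, 0.080398) = -1.823380
  w ← 1.161706 + (0.27/2)·(-4.004843 + (-1.823380)) = 0.374896
w(0.54) ≈ 0.3749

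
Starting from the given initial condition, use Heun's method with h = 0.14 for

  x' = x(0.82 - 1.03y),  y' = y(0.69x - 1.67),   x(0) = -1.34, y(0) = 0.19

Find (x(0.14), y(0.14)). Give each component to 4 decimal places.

-1.4695, 0.1328

Heun on (x,y): k1 = f(s_n, state_n); k2 = f(s_n + h, state_n + h·k1); state_{n+1} = state_n + (h/2)·(k1 + k2).
0.000000: (-1.340000, 0.190000)
  k1 = (-0.836562, -0.492974)
  predictor → (-1.457119, 0.120984)
  k2 = (-1.013261, -0.323681)
  → (-1.469488, 0.132834)
(x(0.14), y(0.14)) ≈ (-1.4695, 0.1328)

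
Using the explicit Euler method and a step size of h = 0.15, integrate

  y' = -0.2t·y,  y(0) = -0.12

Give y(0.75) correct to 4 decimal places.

-0.1147

Euler: y_{n+1} = y_n + h·f(t_n, y_n).
t=0.000000, y=-0.120000: f=0.000000 → y ← -0.120000 + 0.15·0.000000 = -0.120000
t=0.150000, y=-0.120000: f=0.003600 → y ← -0.120000 + 0.15·0.003600 = -0.119460
t=0.300000, y=-0.119460: f=0.007168 → y ← -0.119460 + 0.15·0.007168 = -0.118385
t=0.450000, y=-0.118385: f=0.010655 → y ← -0.118385 + 0.15·0.010655 = -0.116787
t=0.600000, y=-0.116787: f=0.014014 → y ← -0.116787 + 0.15·0.014014 = -0.114685
y(0.75) ≈ -0.1147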